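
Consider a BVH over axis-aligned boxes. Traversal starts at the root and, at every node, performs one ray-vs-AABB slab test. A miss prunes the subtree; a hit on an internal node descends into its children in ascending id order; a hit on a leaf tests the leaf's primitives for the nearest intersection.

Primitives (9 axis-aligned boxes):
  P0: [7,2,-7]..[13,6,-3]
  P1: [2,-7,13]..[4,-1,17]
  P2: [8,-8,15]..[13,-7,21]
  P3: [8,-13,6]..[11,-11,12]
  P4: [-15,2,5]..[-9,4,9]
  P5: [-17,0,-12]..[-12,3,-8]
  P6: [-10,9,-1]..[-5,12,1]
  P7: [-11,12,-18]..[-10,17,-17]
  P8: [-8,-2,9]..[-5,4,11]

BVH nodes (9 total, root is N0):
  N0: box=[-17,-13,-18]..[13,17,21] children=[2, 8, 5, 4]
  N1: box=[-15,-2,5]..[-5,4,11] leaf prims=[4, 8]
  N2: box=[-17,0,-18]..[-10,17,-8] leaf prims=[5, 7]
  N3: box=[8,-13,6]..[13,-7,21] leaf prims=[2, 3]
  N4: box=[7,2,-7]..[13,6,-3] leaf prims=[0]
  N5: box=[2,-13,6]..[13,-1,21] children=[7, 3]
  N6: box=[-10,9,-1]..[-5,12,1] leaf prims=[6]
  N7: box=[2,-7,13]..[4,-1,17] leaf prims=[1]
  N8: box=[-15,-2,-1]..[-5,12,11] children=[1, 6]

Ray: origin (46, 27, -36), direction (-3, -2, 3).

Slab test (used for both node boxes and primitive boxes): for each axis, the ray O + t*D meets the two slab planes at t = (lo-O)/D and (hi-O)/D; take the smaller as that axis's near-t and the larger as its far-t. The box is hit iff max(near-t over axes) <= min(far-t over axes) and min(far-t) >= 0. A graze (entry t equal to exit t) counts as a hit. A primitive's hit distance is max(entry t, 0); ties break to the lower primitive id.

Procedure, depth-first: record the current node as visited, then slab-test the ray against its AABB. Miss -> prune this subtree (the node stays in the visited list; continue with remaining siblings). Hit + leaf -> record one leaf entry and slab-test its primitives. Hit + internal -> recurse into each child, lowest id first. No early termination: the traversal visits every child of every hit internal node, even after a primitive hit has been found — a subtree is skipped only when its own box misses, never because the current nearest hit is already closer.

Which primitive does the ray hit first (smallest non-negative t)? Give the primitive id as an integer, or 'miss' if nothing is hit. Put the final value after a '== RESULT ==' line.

Walk:
N0 x:[11,21] y:[5,20] z:[6,19] -> hit [11,19], descend [2, 4, 5, 8]
  N2 x:[56/3,21] y:[5,27/2] z:[6,28/3] -> miss, prune
  N4 x:[11,13] y:[21/2,25/2] z:[29/3,11] -> hit [11,11] leaf, test {P0@t=11}
  N5 x:[11,44/3] y:[14,20] z:[14,19] -> hit [14,44/3], descend [3, 7]
    N3 x:[11,38/3] y:[17,20] z:[14,19] -> miss, prune
    N7 x:[14,44/3] y:[14,17] z:[49/3,53/3] -> miss, prune
  N8 x:[17,61/3] y:[15/2,29/2] z:[35/3,47/3] -> miss, prune

order=[0, 2, 4, 5, 3, 7, 8]  |boxes|=7  |leaves|=1  hit=P0

== RESULT ==
0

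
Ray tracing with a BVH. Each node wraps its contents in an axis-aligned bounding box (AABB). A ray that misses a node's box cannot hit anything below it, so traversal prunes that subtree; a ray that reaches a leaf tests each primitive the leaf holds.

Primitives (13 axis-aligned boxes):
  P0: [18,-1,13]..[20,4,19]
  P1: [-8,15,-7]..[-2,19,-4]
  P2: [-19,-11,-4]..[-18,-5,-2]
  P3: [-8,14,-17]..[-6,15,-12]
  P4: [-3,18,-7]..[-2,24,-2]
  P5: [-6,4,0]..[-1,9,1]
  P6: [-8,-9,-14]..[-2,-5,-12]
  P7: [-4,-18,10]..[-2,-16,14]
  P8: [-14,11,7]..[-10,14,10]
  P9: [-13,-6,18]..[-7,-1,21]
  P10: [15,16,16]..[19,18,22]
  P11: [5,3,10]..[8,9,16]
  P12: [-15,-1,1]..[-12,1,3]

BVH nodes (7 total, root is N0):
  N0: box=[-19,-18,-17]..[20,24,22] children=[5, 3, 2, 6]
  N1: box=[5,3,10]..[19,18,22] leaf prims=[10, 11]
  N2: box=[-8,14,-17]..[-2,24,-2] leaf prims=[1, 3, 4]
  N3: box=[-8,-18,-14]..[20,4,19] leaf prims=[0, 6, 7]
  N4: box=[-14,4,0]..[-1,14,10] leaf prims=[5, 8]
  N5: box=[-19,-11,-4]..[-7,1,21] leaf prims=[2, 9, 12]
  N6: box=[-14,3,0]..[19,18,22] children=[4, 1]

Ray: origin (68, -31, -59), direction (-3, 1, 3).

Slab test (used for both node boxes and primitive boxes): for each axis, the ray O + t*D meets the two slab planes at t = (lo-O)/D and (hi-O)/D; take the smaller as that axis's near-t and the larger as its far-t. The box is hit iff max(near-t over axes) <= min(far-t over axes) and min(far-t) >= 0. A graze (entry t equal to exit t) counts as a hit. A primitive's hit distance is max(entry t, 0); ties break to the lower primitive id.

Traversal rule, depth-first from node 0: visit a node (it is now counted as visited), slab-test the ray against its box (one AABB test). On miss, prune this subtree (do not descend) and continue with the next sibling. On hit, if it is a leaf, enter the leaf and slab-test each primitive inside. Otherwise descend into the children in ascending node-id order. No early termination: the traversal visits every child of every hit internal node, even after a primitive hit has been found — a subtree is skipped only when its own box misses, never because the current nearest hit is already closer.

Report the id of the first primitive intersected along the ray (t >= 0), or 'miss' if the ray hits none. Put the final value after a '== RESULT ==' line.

Traverse from the root:
N0 x:[16,29] y:[13,55] z:[14,27] -> hit [16,27], descend [2, 3, 5, 6]
  N2 x:[70/3,76/3] y:[45,55] z:[14,19] -> miss, prune
  N3 x:[16,76/3] y:[13,35] z:[15,26] -> hit [16,76/3] leaf, test {P0(miss), P6(miss), P7(miss)}
  N5 x:[25,29] y:[20,32] z:[55/3,80/3] -> hit [25,80/3] leaf, test {P2(miss), P9@t=77/3, P12(miss)}
  N6 x:[49/3,82/3] y:[34,49] z:[59/3,27] -> miss, prune

Summary -> nodes [0, 2, 3, 5, 6]; box-tests=5; leaf-entries=2; first=P9

== RESULT ==
9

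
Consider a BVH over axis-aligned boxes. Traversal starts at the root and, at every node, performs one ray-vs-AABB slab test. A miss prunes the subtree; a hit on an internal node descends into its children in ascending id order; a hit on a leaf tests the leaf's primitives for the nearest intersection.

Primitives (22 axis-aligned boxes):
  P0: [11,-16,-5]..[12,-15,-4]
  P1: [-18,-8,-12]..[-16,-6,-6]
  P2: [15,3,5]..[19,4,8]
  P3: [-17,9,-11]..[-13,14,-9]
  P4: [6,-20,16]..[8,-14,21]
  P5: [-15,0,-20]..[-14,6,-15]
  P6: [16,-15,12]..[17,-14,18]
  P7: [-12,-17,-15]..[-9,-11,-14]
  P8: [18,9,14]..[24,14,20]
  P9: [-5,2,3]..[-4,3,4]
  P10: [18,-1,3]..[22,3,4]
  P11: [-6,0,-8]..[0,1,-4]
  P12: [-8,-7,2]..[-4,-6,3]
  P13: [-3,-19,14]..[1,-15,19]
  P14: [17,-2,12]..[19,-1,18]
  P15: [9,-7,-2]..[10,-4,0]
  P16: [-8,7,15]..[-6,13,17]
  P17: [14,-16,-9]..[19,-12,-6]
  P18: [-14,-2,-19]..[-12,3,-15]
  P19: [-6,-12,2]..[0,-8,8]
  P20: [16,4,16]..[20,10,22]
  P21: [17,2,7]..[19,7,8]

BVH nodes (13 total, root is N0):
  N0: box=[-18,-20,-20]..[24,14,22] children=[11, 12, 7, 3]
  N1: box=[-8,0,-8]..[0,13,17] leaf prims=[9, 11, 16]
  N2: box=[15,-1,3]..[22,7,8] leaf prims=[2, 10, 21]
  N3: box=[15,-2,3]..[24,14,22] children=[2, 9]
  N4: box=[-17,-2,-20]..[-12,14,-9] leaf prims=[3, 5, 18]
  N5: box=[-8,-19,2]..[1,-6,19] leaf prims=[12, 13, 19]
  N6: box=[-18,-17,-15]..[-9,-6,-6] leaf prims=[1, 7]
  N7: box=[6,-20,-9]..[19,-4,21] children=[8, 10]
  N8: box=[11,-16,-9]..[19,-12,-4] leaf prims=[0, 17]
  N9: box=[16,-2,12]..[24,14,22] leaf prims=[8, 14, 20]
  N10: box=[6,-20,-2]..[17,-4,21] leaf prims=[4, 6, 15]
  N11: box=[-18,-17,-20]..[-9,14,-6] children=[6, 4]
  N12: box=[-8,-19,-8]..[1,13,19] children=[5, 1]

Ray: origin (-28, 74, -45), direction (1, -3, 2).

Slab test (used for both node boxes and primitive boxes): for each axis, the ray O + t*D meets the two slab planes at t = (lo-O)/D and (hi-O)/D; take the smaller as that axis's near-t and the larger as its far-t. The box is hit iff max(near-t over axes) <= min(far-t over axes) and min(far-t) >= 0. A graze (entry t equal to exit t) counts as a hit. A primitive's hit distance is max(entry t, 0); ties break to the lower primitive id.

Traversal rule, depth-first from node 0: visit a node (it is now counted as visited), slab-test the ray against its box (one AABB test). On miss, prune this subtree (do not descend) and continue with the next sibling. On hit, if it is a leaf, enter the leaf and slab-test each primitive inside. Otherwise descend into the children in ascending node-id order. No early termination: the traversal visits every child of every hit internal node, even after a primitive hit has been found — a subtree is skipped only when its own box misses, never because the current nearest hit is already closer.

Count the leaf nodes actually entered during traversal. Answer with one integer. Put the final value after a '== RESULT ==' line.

Walk:
N0 x:[10,52] y:[20,94/3] z:[25/2,67/2] -> hit [20,94/3], descend [3, 7, 11, 12]
  N3 x:[43,52] y:[20,76/3] z:[24,67/2] -> miss, prune
  N7 x:[34,47] y:[26,94/3] z:[18,33] -> miss, prune
  N11 x:[10,19] y:[20,91/3] z:[25/2,39/2] -> miss, prune
  N12 x:[20,29] y:[61/3,31] z:[37/2,32] -> hit [61/3,29], descend [1, 5]
    N1 x:[20,28] y:[61/3,74/3] z:[37/2,31] -> hit [61/3,74/3] leaf, test {P9@t=24, P11(miss), P16(miss)}
    N5 x:[20,29] y:[80/3,31] z:[47/2,32] -> hit [80/3,29] leaf, test {P12(miss), P13(miss), P19(miss)}

Visited [0, 3, 7, 11, 12, 1, 5]. Tests: 7 box, 2 leaf. Nearest: P9.

== RESULT ==
2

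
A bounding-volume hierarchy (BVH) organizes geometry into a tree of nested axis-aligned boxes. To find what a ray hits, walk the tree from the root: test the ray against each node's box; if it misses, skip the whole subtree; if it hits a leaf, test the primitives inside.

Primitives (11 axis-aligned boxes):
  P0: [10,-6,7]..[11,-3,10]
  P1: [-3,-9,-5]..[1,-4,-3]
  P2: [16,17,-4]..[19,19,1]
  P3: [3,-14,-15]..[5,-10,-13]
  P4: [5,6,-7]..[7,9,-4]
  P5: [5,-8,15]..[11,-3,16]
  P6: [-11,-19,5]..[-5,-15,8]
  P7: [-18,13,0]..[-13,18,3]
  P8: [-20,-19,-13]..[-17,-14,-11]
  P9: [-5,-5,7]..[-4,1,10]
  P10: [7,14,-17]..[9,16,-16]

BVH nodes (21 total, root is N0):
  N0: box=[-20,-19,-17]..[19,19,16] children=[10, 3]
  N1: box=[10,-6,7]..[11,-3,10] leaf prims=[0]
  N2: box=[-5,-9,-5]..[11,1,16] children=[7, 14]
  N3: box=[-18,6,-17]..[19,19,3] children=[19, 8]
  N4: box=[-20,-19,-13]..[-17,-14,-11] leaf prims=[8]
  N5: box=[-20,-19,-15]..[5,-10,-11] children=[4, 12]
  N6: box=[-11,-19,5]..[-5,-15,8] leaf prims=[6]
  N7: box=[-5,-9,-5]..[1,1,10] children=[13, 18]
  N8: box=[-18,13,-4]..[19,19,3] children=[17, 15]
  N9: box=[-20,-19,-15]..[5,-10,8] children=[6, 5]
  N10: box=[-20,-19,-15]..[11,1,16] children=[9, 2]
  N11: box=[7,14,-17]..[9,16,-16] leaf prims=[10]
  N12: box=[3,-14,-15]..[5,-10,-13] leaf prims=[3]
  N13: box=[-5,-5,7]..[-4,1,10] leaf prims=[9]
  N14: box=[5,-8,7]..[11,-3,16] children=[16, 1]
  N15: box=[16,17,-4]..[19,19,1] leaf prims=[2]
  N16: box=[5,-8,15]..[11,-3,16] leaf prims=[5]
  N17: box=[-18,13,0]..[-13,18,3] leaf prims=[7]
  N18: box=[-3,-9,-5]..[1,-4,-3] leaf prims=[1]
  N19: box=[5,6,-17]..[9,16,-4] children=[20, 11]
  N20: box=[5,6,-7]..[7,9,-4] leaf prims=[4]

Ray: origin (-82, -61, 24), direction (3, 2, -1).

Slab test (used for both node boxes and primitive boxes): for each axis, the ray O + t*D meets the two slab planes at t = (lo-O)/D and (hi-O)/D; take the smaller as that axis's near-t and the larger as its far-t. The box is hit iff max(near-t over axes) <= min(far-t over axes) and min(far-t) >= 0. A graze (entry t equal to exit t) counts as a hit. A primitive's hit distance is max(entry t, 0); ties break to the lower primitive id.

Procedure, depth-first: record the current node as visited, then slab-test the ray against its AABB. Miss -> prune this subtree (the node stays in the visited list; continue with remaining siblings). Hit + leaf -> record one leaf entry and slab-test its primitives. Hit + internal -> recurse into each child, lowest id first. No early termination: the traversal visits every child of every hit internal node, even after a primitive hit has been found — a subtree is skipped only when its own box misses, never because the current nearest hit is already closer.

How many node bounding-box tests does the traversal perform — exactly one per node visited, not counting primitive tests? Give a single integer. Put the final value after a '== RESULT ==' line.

Traverse from the root:
N0 x:[62/3,101/3] y:[21,40] z:[8,41] -> hit [21,101/3], descend [3, 10]
  N3 x:[64/3,101/3] y:[67/2,40] z:[21,41] -> hit [67/2,101/3], descend [8, 19]
    N8 x:[64/3,101/3] y:[37,40] z:[21,28] -> miss, prune
    N19 x:[29,91/3] y:[67/2,77/2] z:[28,41] -> miss, prune
  N10 x:[62/3,31] y:[21,31] z:[8,39] -> hit [21,31], descend [2, 9]
    N2 x:[77/3,31] y:[26,31] z:[8,29] -> hit [26,29], descend [7, 14]
      N7 x:[77/3,83/3] y:[26,31] z:[14,29] -> hit [26,83/3], descend [13, 18]
        N13 x:[77/3,26] y:[28,31] z:[14,17] -> miss, prune
        N18 x:[79/3,83/3] y:[26,57/2] z:[27,29] -> hit [27,83/3] leaf, test {P1@t=27}
      N14 x:[29,31] y:[53/2,29] z:[8,17] -> miss, prune
    N9 x:[62/3,29] y:[21,51/2] z:[16,39] -> hit [21,51/2], descend [5, 6]
      N5 x:[62/3,29] y:[21,51/2] z:[35,39] -> miss, prune
      N6 x:[71/3,77/3] y:[21,23] z:[16,19] -> miss, prune

13 AABB tests over nodes [0, 3, 8, 19, 10, 2, 7, 13, 18, 14, 9, 5, 6]; 1 leaf entered; closest P1.

== RESULT ==
13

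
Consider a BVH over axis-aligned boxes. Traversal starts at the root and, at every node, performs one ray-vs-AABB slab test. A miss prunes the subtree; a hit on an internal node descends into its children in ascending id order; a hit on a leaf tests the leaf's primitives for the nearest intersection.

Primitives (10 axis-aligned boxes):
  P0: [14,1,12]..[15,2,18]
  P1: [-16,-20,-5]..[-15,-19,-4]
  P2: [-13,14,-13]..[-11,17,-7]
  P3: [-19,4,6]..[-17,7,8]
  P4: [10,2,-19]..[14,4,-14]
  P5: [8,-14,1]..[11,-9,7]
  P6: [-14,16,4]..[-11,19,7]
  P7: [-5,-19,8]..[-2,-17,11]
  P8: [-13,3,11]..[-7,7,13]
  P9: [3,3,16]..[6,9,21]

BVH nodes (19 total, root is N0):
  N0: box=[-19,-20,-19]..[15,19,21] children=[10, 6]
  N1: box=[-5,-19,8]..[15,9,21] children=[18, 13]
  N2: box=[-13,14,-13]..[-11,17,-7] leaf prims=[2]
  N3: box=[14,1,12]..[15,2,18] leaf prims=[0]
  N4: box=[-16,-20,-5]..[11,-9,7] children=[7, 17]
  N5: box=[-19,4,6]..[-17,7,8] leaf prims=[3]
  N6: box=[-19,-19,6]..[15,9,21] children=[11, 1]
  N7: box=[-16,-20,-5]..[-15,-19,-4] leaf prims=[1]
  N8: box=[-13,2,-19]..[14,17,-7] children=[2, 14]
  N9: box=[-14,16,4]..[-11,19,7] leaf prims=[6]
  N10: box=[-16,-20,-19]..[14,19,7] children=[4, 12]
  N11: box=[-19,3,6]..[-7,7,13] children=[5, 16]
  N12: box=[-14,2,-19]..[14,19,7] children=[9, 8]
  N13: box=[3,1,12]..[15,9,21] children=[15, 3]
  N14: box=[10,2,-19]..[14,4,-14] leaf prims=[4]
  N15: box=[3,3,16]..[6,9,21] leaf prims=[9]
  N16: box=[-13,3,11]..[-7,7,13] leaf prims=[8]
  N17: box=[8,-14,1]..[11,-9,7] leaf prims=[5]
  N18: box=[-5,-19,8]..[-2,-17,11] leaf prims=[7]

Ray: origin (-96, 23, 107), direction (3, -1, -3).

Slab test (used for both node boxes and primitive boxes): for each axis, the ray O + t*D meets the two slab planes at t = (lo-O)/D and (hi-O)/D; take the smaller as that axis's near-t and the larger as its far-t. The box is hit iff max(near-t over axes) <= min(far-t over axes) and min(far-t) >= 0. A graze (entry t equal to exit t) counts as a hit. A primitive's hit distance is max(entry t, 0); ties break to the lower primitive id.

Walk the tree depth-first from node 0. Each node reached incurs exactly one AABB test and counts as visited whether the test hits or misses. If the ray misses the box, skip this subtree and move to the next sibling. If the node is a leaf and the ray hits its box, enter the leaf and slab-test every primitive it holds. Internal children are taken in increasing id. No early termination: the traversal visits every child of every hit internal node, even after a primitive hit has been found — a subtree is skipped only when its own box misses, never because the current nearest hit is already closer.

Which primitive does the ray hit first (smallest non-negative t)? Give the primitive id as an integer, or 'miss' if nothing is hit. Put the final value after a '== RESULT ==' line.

Walk:
N0 x:[77/3,37] y:[4,43] z:[86/3,42] -> hit [86/3,37], descend [6, 10]
  N6 x:[77/3,37] y:[14,42] z:[86/3,101/3] -> hit [86/3,101/3], descend [1, 11]
    N1 x:[91/3,37] y:[14,42] z:[86/3,33] -> hit [91/3,33], descend [13, 18]
      N13 x:[33,37] y:[14,22] z:[86/3,95/3] -> miss, prune
      N18 x:[91/3,94/3] y:[40,42] z:[32,33] -> miss, prune
    N11 x:[77/3,89/3] y:[16,20] z:[94/3,101/3] -> miss, prune
  N10 x:[80/3,110/3] y:[4,43] z:[100/3,42] -> hit [100/3,110/3], descend [4, 12]
    N4 x:[80/3,107/3] y:[32,43] z:[100/3,112/3] -> hit [100/3,107/3], descend [7, 17]
      N7 x:[80/3,27] y:[42,43] z:[37,112/3] -> miss, prune
      N17 x:[104/3,107/3] y:[32,37] z:[100/3,106/3] -> hit [104/3,106/3] leaf, test {P5@t=104/3}
    N12 x:[82/3,110/3] y:[4,21] z:[100/3,42] -> miss, prune

order=[0, 6, 1, 13, 18, 11, 10, 4, 7, 17, 12]  |boxes|=11  |leaves|=1  hit=P5

== RESULT ==
5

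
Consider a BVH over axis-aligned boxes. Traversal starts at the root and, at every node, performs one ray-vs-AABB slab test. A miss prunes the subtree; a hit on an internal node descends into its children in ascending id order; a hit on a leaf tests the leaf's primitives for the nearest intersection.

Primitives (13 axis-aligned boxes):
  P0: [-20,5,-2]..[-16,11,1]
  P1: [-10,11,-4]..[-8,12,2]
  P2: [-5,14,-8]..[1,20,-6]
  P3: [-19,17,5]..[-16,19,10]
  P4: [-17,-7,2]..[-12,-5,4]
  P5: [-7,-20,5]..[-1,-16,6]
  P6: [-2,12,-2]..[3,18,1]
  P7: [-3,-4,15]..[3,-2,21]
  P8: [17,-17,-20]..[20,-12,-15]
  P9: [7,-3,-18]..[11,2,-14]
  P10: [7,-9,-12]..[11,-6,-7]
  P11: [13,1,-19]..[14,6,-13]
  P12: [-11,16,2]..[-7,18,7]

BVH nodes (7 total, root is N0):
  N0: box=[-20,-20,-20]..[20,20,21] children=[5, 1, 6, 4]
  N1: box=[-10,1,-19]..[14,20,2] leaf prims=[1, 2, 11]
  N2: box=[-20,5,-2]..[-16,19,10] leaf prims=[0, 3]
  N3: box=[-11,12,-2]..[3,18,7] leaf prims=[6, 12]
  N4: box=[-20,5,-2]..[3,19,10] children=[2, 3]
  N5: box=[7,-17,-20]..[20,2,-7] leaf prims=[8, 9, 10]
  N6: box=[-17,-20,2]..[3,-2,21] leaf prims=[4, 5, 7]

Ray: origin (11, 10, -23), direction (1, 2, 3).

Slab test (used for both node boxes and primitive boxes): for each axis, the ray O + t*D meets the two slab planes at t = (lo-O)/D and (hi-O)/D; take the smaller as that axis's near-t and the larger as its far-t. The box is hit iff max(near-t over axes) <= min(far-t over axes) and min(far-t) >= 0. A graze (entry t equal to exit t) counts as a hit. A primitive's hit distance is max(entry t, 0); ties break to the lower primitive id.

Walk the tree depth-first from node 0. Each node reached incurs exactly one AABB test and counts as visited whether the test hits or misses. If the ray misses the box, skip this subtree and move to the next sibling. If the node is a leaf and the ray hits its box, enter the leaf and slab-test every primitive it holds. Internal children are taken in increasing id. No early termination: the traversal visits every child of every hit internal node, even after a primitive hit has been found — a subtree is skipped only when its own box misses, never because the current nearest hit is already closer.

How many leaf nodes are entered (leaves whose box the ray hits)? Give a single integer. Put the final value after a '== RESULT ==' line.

Trace the traversal:
N0 x:[-31,9] y:[-15,5] z:[1,44/3] -> hit [1,5], descend [1, 4, 5, 6]
  N1 x:[-21,3] y:[-9/2,5] z:[4/3,25/3] -> hit [4/3,3] leaf, test {P1(miss), P2(miss), P11(miss)}
  N4 x:[-31,-8] y:[-5/2,9/2] z:[7,11] -> miss, prune
  N5 x:[-4,9] y:[-27/2,-4] z:[1,16/3] -> miss, prune
  N6 x:[-28,-8] y:[-15,-6] z:[25/3,44/3] -> miss, prune

order=[0, 1, 4, 5, 6]  |boxes|=5  |leaves|=1  hit=miss

== RESULT ==
1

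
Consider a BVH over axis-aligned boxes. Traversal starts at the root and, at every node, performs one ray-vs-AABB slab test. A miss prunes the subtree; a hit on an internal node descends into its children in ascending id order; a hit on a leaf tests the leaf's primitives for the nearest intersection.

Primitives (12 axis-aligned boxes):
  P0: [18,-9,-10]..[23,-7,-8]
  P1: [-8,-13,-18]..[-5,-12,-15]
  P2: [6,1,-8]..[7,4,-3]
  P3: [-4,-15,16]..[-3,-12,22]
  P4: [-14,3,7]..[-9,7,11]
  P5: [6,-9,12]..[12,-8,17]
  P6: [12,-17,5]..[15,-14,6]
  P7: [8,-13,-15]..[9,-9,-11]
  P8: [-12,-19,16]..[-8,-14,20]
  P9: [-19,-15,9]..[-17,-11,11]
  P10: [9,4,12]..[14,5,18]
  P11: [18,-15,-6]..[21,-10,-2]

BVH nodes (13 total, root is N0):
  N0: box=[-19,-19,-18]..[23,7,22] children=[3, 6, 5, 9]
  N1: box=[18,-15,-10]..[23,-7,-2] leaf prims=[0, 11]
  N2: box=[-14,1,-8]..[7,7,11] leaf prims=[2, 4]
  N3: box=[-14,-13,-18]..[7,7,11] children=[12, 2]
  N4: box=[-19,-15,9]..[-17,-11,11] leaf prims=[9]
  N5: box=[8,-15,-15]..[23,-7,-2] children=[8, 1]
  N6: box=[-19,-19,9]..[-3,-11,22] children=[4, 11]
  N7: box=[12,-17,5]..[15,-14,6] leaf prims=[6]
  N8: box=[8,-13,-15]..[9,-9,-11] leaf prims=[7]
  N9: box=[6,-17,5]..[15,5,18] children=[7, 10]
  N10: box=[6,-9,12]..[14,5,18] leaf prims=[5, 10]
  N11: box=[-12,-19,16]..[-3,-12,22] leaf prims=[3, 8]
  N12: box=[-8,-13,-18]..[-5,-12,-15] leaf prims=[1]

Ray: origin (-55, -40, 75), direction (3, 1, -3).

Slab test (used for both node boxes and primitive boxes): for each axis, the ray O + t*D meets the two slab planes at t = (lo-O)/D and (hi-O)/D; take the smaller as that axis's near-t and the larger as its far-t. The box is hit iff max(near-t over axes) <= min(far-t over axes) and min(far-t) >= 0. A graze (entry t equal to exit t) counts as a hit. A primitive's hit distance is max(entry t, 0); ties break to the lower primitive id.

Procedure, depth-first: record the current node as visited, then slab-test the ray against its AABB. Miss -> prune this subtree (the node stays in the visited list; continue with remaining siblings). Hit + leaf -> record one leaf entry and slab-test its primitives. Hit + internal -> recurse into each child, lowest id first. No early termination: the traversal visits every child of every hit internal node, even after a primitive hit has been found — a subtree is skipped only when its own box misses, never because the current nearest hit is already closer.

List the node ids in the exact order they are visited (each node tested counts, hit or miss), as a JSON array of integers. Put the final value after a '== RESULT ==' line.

Trace the traversal:
N0 x:[12,26] y:[21,47] z:[53/3,31] -> hit [21,26], descend [3, 5, 6, 9]
  N3 x:[41/3,62/3] y:[27,47] z:[64/3,31] -> miss, prune
  N5 x:[21,26] y:[25,33] z:[77/3,30] -> hit [77/3,26], descend [1, 8]
    N1 x:[73/3,26] y:[25,33] z:[77/3,85/3] -> hit [77/3,26] leaf, test {P0(miss), P11(miss)}
    N8 x:[21,64/3] y:[27,31] z:[86/3,30] -> miss, prune
  N6 x:[12,52/3] y:[21,29] z:[53/3,22] -> miss, prune
  N9 x:[61/3,70/3] y:[23,45] z:[19,70/3] -> hit [23,70/3], descend [7, 10]
    N7 x:[67/3,70/3] y:[23,26] z:[23,70/3] -> hit [23,70/3] leaf, test {P6@t=23}
    N10 x:[61/3,23] y:[31,45] z:[19,21] -> miss, prune

Summary -> nodes [0, 3, 5, 1, 8, 6, 9, 7, 10]; box-tests=9; leaf-entries=2; first=P6

== RESULT ==
[0, 3, 5, 1, 8, 6, 9, 7, 10]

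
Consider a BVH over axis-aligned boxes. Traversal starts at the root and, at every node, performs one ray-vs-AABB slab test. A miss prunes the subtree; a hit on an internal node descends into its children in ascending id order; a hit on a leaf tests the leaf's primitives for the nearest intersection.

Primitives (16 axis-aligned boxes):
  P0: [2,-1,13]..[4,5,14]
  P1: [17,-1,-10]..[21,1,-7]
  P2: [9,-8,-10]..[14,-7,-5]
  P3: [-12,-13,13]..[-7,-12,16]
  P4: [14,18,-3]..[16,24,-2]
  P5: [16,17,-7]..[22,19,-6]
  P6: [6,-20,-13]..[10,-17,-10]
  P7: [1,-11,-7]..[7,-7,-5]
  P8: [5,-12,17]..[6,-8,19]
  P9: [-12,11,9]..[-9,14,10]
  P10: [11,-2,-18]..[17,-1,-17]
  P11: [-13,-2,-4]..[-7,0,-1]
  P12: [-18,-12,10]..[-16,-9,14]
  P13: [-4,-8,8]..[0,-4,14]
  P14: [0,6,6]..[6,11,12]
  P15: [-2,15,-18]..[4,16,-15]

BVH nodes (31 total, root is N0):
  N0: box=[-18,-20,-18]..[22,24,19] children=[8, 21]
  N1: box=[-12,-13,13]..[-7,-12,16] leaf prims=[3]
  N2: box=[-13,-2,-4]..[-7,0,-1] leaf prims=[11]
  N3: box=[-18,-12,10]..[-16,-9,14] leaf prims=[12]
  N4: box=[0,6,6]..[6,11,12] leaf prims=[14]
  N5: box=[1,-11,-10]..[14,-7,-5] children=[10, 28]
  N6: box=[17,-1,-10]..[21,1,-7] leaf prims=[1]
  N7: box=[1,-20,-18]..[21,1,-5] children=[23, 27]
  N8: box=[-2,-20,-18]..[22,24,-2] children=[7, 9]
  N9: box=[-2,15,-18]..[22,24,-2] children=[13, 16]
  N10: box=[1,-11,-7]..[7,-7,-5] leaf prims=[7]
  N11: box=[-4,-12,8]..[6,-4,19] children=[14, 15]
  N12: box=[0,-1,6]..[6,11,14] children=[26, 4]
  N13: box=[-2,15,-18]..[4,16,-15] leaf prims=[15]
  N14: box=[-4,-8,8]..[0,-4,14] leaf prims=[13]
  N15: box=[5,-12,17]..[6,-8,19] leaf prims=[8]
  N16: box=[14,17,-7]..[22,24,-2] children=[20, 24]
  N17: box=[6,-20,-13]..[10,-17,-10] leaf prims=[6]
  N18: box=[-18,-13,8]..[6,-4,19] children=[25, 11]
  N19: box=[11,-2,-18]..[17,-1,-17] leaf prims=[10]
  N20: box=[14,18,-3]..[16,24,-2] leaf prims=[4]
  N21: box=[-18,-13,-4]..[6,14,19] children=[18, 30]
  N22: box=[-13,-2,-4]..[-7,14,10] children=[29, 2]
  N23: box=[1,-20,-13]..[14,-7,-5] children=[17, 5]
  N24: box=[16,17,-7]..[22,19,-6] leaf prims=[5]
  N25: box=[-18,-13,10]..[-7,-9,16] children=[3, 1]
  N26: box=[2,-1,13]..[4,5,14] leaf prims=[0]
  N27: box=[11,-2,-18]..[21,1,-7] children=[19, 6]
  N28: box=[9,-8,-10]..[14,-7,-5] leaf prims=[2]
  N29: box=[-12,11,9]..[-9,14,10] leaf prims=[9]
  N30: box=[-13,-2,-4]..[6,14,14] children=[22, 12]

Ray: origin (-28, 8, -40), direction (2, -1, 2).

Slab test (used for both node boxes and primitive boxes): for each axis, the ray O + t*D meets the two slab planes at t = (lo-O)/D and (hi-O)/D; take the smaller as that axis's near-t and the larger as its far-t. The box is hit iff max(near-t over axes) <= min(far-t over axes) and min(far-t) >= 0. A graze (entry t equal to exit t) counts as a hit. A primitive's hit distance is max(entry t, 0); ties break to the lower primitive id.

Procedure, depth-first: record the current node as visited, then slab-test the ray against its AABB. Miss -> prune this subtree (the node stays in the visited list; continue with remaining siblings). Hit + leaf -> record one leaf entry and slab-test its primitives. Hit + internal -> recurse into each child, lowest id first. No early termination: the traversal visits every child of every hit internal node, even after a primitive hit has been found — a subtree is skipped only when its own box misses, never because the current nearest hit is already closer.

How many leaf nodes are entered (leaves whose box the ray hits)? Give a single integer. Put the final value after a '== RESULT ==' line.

Traverse from the root:
N0 x:[5,25] y:[-16,28] z:[11,59/2] -> hit [11,25], descend [8, 21]
  N8 x:[13,25] y:[-16,28] z:[11,19] -> hit [13,19], descend [7, 9]
    N7 x:[29/2,49/2] y:[7,28] z:[11,35/2] -> hit [29/2,35/2], descend [23, 27]
      N23 x:[29/2,21] y:[15,28] z:[27/2,35/2] -> hit [15,35/2], descend [5, 17]
        N5 x:[29/2,21] y:[15,19] z:[15,35/2] -> hit [15,35/2], descend [10, 28]
          N10 x:[29/2,35/2] y:[15,19] z:[33/2,35/2] -> hit [33/2,35/2] leaf, test {P7@t=33/2}
          N28 x:[37/2,21] y:[15,16] z:[15,35/2] -> miss, prune
        N17 x:[17,19] y:[25,28] z:[27/2,15] -> miss, prune
      N27 x:[39/2,49/2] y:[7,10] z:[11,33/2] -> miss, prune
    N9 x:[13,25] y:[-16,-7] z:[11,19] -> miss, prune
  N21 x:[5,17] y:[-6,21] z:[18,59/2] -> miss, prune

11 AABB tests over nodes [0, 8, 7, 23, 5, 10, 28, 17, 27, 9, 21]; 1 leaf entered; closest P7.

== RESULT ==
1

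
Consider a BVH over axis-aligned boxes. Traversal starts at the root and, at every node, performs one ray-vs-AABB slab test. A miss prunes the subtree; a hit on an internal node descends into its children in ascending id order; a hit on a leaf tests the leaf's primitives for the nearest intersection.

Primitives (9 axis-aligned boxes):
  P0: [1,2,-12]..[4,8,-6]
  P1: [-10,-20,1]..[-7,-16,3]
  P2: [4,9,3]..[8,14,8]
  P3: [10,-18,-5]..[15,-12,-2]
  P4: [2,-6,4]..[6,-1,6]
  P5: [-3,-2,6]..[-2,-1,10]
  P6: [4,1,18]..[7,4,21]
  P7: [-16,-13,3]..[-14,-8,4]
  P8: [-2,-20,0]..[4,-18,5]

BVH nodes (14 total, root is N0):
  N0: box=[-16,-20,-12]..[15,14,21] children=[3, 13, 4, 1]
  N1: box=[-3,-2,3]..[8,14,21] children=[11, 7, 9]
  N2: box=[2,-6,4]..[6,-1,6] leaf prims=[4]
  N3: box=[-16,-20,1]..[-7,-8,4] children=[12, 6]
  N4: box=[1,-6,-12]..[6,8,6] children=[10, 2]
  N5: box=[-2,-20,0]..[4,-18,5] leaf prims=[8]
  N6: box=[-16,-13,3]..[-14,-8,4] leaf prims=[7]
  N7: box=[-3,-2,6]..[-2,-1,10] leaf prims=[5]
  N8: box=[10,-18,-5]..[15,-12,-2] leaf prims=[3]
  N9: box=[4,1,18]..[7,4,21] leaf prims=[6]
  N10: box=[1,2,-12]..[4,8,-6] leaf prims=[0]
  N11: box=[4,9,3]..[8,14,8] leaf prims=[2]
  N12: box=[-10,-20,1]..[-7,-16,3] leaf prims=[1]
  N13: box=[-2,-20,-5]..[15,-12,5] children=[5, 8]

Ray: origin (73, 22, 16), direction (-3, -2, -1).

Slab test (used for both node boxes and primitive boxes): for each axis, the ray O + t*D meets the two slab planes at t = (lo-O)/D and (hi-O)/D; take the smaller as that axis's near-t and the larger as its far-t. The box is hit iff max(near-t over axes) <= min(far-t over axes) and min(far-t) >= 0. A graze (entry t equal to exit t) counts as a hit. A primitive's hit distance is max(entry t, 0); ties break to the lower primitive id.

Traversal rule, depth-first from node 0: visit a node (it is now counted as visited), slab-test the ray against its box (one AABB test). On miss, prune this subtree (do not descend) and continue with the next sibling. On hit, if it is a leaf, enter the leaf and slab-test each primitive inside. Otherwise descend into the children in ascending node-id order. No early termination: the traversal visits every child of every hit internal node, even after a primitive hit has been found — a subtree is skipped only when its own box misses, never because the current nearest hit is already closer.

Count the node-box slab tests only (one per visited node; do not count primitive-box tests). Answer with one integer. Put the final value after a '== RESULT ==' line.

Traverse from the root:
N0 x:[58/3,89/3] y:[4,21] z:[-5,28] -> hit [58/3,21], descend [1, 3, 4, 13]
  N1 x:[65/3,76/3] y:[4,12] z:[-5,13] -> miss, prune
  N3 x:[80/3,89/3] y:[15,21] z:[12,15] -> miss, prune
  N4 x:[67/3,24] y:[7,14] z:[10,28] -> miss, prune
  N13 x:[58/3,25] y:[17,21] z:[11,21] -> hit [58/3,21], descend [5, 8]
    N5 x:[23,25] y:[20,21] z:[11,16] -> miss, prune
    N8 x:[58/3,21] y:[17,20] z:[18,21] -> hit [58/3,20] leaf, test {P3@t=58/3}

order=[0, 1, 3, 4, 13, 5, 8]  |boxes|=7  |leaves|=1  hit=P3

== RESULT ==
7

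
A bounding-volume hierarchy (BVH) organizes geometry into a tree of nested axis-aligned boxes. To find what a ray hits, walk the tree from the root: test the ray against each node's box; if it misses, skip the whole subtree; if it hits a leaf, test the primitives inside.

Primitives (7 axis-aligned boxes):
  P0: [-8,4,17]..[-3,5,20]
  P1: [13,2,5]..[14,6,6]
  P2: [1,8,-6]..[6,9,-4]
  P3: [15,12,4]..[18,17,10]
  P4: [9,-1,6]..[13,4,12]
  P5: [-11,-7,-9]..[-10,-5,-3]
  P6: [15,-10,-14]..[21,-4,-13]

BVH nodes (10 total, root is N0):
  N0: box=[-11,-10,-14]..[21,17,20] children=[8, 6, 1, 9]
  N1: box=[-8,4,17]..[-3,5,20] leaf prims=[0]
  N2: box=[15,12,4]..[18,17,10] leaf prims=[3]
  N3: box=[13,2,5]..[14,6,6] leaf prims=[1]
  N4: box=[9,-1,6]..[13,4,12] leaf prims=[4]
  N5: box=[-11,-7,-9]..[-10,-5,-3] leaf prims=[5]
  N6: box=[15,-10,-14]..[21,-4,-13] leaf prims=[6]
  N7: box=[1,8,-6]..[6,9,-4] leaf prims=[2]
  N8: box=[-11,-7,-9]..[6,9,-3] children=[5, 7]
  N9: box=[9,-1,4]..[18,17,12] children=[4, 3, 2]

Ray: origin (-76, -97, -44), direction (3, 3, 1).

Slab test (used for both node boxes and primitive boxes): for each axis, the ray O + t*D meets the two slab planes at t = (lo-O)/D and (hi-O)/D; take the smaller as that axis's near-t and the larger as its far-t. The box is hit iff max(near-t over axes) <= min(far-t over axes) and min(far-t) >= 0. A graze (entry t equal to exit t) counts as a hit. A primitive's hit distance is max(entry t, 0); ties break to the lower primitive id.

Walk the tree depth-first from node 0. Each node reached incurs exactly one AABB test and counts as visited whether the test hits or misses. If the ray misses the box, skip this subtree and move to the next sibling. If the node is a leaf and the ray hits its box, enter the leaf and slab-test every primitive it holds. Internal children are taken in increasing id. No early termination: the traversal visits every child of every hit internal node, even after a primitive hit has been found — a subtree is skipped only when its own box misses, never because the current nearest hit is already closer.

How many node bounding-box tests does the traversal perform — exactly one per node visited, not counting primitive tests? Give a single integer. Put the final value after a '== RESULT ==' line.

Traverse from the root:
N0 x:[65/3,97/3] y:[29,38] z:[30,64] -> hit [30,97/3], descend [1, 6, 8, 9]
  N1 x:[68/3,73/3] y:[101/3,34] z:[61,64] -> miss, prune
  N6 x:[91/3,97/3] y:[29,31] z:[30,31] -> hit [91/3,31] leaf, test {P6@t=91/3}
  N8 x:[65/3,82/3] y:[30,106/3] z:[35,41] -> miss, prune
  N9 x:[85/3,94/3] y:[32,38] z:[48,56] -> miss, prune

order=[0, 1, 6, 8, 9]  |boxes|=5  |leaves|=1  hit=P6

== RESULT ==
5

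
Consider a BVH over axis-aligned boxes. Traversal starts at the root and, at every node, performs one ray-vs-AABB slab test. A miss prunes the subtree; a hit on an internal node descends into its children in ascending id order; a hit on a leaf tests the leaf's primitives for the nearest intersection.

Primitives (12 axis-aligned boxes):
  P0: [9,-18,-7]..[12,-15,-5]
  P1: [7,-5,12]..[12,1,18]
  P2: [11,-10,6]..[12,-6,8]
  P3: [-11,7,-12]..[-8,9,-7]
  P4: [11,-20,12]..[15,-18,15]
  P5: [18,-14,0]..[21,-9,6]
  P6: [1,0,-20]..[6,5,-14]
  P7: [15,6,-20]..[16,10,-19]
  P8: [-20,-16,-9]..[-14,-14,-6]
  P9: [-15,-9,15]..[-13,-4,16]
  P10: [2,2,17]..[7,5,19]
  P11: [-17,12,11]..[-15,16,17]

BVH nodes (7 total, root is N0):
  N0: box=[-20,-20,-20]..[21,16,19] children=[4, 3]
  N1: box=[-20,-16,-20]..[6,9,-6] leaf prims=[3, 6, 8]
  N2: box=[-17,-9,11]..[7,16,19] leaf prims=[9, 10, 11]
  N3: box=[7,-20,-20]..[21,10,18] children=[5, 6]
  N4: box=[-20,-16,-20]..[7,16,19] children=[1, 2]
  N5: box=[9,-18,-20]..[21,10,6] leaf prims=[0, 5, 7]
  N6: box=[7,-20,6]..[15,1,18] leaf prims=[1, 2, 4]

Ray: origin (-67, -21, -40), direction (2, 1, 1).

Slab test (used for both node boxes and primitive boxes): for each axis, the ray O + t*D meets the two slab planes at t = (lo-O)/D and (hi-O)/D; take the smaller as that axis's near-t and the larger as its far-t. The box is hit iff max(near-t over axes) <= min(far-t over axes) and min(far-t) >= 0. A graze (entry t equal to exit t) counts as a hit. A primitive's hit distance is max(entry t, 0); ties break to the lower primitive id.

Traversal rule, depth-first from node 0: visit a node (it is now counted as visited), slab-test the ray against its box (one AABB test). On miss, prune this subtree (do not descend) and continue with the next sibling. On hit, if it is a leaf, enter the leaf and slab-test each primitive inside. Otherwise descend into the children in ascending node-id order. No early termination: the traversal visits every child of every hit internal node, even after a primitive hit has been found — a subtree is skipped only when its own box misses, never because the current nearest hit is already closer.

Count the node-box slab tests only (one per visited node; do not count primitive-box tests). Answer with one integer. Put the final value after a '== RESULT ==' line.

Walk:
N0 x:[47/2,44] y:[1,37] z:[20,59] -> hit [47/2,37], descend [3, 4]
  N3 x:[37,44] y:[1,31] z:[20,58] -> miss, prune
  N4 x:[47/2,37] y:[5,37] z:[20,59] -> hit [47/2,37], descend [1, 2]
    N1 x:[47/2,73/2] y:[5,30] z:[20,34] -> hit [47/2,30] leaf, test {P3@t=28, P6(miss), P8(miss)}
    N2 x:[25,37] y:[12,37] z:[51,59] -> miss, prune

5 AABB tests over nodes [0, 3, 4, 1, 2]; 1 leaf entered; closest P3.

== RESULT ==
5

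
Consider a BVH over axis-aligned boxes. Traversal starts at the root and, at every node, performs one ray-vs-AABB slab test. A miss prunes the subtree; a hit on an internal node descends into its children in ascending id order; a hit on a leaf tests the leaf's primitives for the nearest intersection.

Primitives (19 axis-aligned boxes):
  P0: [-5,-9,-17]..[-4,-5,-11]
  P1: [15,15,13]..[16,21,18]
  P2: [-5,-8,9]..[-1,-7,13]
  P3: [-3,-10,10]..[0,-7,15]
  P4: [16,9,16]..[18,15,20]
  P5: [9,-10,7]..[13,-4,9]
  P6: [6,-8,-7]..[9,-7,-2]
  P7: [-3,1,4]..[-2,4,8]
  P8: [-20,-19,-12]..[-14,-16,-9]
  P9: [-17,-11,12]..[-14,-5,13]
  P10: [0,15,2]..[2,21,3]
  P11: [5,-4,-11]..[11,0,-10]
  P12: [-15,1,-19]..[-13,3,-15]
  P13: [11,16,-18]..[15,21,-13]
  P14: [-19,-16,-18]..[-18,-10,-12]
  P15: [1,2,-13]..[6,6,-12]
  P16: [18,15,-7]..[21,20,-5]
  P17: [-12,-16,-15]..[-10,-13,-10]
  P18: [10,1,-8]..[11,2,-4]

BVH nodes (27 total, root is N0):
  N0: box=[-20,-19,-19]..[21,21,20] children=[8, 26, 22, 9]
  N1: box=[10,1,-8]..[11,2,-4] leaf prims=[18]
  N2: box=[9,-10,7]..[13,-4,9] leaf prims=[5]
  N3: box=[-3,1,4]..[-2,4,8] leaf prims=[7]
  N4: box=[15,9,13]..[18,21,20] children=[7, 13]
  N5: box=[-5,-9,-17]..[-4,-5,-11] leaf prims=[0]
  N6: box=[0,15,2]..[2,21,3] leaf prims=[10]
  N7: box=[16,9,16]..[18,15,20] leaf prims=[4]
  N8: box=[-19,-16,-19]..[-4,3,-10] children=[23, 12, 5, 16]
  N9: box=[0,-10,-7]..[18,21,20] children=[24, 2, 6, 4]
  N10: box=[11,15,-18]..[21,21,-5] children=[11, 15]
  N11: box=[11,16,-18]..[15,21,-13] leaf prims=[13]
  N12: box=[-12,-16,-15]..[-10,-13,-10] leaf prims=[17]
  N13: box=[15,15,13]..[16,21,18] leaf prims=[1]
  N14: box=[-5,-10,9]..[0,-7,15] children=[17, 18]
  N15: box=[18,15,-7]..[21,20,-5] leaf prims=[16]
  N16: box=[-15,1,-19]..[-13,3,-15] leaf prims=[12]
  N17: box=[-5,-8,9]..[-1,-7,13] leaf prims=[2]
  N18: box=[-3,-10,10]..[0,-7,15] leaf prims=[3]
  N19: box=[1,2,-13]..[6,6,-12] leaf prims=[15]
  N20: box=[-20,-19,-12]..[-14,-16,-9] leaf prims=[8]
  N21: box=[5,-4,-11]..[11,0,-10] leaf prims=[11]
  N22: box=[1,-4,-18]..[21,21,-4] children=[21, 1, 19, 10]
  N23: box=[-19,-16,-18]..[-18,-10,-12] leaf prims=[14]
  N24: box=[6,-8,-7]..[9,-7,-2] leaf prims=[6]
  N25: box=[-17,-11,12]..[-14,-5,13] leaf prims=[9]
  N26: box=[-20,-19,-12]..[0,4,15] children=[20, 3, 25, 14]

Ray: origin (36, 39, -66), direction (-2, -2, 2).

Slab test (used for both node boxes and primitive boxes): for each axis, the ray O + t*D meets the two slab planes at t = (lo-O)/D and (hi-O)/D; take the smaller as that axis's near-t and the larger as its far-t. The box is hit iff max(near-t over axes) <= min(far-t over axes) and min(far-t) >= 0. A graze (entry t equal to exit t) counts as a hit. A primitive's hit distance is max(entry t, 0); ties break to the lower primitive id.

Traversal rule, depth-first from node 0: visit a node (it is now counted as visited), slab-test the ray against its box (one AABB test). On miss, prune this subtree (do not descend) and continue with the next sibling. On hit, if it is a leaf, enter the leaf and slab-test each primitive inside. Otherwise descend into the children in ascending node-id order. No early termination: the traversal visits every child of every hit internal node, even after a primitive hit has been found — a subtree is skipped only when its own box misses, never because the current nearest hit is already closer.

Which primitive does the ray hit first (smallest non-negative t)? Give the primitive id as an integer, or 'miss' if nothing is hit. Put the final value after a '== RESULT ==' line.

Walk:
N0 x:[15/2,28] y:[9,29] z:[47/2,43] -> hit [47/2,28], descend [8, 9, 22, 26]
  N8 x:[20,55/2] y:[18,55/2] z:[47/2,28] -> hit [47/2,55/2], descend [5, 12, 16, 23]
    N5 x:[20,41/2] y:[22,24] z:[49/2,55/2] -> miss, prune
    N12 x:[23,24] y:[26,55/2] z:[51/2,28] -> miss, prune
    N16 x:[49/2,51/2] y:[18,19] z:[47/2,51/2] -> miss, prune
    N23 x:[27,55/2] y:[49/2,55/2] z:[24,27] -> hit [27,27] leaf, test {P14@t=27}
  N9 x:[9,18] y:[9,49/2] z:[59/2,43] -> miss, prune
  N22 x:[15/2,35/2] y:[9,43/2] z:[24,31] -> miss, prune
  N26 x:[18,28] y:[35/2,29] z:[27,81/2] -> hit [27,28], descend [3, 14, 20, 25]
    N3 x:[19,39/2] y:[35/2,19] z:[35,37] -> miss, prune
    N14 x:[18,41/2] y:[23,49/2] z:[75/2,81/2] -> miss, prune
    N20 x:[25,28] y:[55/2,29] z:[27,57/2] -> hit [55/2,28] leaf, test {P8@t=55/2}
    N25 x:[25,53/2] y:[22,25] z:[39,79/2] -> miss, prune

13 AABB tests over nodes [0, 8, 5, 12, 16, 23, 9, 22, 26, 3, 14, 20, 25]; 2 leaves entered; closest P14.

== RESULT ==
14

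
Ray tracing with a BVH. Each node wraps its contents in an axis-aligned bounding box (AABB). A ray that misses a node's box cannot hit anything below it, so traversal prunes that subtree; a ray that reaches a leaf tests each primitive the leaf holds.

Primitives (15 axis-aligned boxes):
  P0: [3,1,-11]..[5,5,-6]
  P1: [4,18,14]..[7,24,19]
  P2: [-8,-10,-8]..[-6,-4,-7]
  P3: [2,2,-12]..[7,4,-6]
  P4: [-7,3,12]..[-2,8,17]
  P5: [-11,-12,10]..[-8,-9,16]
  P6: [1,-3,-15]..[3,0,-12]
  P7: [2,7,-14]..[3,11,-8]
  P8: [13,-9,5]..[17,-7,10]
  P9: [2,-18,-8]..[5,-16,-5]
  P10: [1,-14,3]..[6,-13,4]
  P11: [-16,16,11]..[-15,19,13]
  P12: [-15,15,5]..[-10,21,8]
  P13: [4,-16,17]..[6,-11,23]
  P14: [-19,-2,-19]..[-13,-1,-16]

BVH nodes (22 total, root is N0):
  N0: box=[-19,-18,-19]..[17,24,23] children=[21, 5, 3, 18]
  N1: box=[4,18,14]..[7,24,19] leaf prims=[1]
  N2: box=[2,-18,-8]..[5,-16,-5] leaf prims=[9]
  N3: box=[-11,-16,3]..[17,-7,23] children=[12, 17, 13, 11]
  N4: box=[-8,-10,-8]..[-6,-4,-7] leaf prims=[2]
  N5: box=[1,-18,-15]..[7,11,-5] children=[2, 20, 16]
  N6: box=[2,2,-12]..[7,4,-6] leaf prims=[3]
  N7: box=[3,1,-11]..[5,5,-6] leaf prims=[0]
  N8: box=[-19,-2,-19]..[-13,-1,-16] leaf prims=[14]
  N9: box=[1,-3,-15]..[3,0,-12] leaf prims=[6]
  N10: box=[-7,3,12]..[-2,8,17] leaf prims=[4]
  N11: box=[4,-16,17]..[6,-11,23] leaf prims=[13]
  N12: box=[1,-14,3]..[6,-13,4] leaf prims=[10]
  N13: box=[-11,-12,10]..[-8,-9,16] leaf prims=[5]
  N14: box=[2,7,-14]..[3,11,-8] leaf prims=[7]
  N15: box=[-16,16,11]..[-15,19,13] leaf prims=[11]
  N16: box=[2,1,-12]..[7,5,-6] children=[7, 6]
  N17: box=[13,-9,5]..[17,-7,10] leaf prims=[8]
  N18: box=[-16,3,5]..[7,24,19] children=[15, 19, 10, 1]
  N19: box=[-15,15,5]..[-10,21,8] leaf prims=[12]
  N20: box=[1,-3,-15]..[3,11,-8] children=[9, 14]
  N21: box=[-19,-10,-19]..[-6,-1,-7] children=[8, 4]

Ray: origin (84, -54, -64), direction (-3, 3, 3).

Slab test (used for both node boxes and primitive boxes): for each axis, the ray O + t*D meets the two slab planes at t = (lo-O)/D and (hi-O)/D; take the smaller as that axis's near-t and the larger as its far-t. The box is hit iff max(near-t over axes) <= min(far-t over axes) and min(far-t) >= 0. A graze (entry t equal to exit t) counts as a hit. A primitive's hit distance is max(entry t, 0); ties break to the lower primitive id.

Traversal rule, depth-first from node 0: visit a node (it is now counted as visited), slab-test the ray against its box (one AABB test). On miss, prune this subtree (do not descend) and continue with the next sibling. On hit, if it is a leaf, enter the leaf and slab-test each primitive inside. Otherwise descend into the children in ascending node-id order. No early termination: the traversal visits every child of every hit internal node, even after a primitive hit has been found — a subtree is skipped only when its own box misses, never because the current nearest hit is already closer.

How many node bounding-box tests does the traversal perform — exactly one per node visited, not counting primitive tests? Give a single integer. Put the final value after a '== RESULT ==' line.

Trace the traversal:
N0 x:[67/3,103/3] y:[12,26] z:[15,29] -> hit [67/3,26], descend [3, 5, 18, 21]
  N3 x:[67/3,95/3] y:[38/3,47/3] z:[67/3,29] -> miss, prune
  N5 x:[77/3,83/3] y:[12,65/3] z:[49/3,59/3] -> miss, prune
  N18 x:[77/3,100/3] y:[19,26] z:[23,83/3] -> hit [77/3,26], descend [1, 10, 15, 19]
    N1 x:[77/3,80/3] y:[24,26] z:[26,83/3] -> hit [26,26] leaf, test {P1@t=26}
    N10 x:[86/3,91/3] y:[19,62/3] z:[76/3,27] -> miss, prune
    N15 x:[33,100/3] y:[70/3,73/3] z:[25,77/3] -> miss, prune
    N19 x:[94/3,33] y:[23,25] z:[23,24] -> miss, prune
  N21 x:[30,103/3] y:[44/3,53/3] z:[15,19] -> miss, prune

Visited [0, 3, 5, 18, 1, 10, 15, 19, 21]. Tests: 9 box, 1 leaf. Nearest: P1.

== RESULT ==
9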